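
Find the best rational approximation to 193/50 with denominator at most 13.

Expand x = 193/50 as a continued fraction with the Euclidean algorithm:
  193 = 3*50 + 43, so a_0 = 3.
  50 = 1*43 + 7, so a_1 = 1.
  43 = 6*7 + 1, so a_2 = 6.
  7 = 7*1 + 0, so a_3 = 7.
so x = [3; 1, 6, 7].
Convergents (p_i = a_i*p_{i-1} + p_{i-2}, q_i = a_i*q_{i-1} + q_{i-2} with p_{-2}=0, p_{-1}=1, q_{-2}=1, q_{-1}=0), until the denominator exceeds 13:
  i=0: a_0=3, p_0 = 3*1 + 0 = 3, q_0 = 3*0 + 1 = 1.
  i=1: a_1=1, p_1 = 1*3 + 1 = 4, q_1 = 1*1 + 0 = 1.
  i=2: a_2=6, p_2 = 6*4 + 3 = 27, q_2 = 6*1 + 1 = 7.
  i=3: a_3=7, p_3 = 7*27 + 4 = 193, q_3 = 7*7 + 1 = 50.
q_3 = 50 > 13, so the last convergent with denominator <= 13 is p_2/q_2 = 27/7.
The closest fraction with denominator <= 13 is either p_2/q_2 or the intermediate fraction (k*p_2 + p_1)/(k*q_2 + q_1) with the largest k >= 1 whose denominator stays <= 13; these approach x as k grows, and every other convergent or intermediate fraction in range is farther away.
Largest k: floor((13 - q_1)/q_2) = floor((13 - 1)/7) = 1.
That gives (1*27 + 4)/(1*7 + 1) = 31/8.
Compare the errors: |x - 27/7| = |193*7 - 27*50|/(50*7) = 1/350, and |x - 31/8| = |193*8 - 31*50|/(50*8) = 6/400.
Cross-multiplying, 1*400 = 400 < 2100 = 6*350, so 1/350 is smaller: the convergent 27/7 is closer to x than 31/8.

27/7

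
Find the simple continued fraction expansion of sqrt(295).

[17; (5, 1, 2, 3, 2, 6, 2, 3, 2, 1, 5, 34)]

Write x_i = (sqrt(295) + m_i)/d_i with (m_0, d_0) = (0, 1). a_0 = floor(sqrt(295)) = 17, since 17^2 = 289 <= 295 < 324 = 18^2.
Iterate m_{i+1} = d_i*a_i - m_i, d_{i+1} = (295 - m_{i+1}^2)/d_i, a_{i+1} = floor((a_0 + m_{i+1})/d_{i+1}):
  m_1 = 1*17 - 0 = 17, d_1 = (295 - 17^2)/1 = 6/1 = 6, a_1 = floor((17 + 17)/6) = 5.
  m_2 = 6*5 - 17 = 13, d_2 = (295 - 13^2)/6 = 126/6 = 21, a_2 = floor((17 + 13)/21) = 1.
  m_3 = 21*1 - 13 = 8, d_3 = (295 - 8^2)/21 = 231/21 = 11, a_3 = floor((17 + 8)/11) = 2.
  m_4 = 11*2 - 8 = 14, d_4 = (295 - 14^2)/11 = 99/11 = 9, a_4 = floor((17 + 14)/9) = 3.
  m_5 = 9*3 - 14 = 13, d_5 = (295 - 13^2)/9 = 126/9 = 14, a_5 = floor((17 + 13)/14) = 2.
  m_6 = 14*2 - 13 = 15, d_6 = (295 - 15^2)/14 = 70/14 = 5, a_6 = floor((17 + 15)/5) = 6.
  m_7 = 5*6 - 15 = 15, d_7 = (295 - 15^2)/5 = 70/5 = 14, a_7 = floor((17 + 15)/14) = 2.
  m_8 = 14*2 - 15 = 13, d_8 = (295 - 13^2)/14 = 126/14 = 9, a_8 = floor((17 + 13)/9) = 3.
  m_9 = 9*3 - 13 = 14, d_9 = (295 - 14^2)/9 = 99/9 = 11, a_9 = floor((17 + 14)/11) = 2.
  m_10 = 11*2 - 14 = 8, d_10 = (295 - 8^2)/11 = 231/11 = 21, a_10 = floor((17 + 8)/21) = 1.
  m_11 = 21*1 - 8 = 13, d_11 = (295 - 13^2)/21 = 126/21 = 6, a_11 = floor((17 + 13)/6) = 5.
  m_12 = 6*5 - 13 = 17, d_12 = (295 - 17^2)/6 = 6/6 = 1, a_12 = floor((17 + 17)/1) = 34.
  m_13 = 1*34 - 17 = 17, d_13 = (295 - 17^2)/1 = 6/1 = 6: (m_13, d_13) = (m_1, d_1) = (17, 6), so from here the quotients repeat a_1, ..., a_12; the period length is 12.
Hence the expansion of sqrt(295) is a_0 = 17 followed by the repeating block 5, 1, 2, 3, 2, 6, 2, 3, 2, 1, 5, 34 (period 12).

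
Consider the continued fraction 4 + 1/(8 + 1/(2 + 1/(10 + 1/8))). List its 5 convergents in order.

Using the convergent recurrence p_i = a_i*p_{i-1} + p_{i-2}, q_i = a_i*q_{i-1} + q_{i-2} with p_{-2}=0, p_{-1}=1, q_{-2}=1, q_{-1}=0:
  i=0: a_0=4, p_0 = 4*1 + 0 = 4, q_0 = 4*0 + 1 = 1.
  i=1: a_1=8, p_1 = 8*4 + 1 = 33, q_1 = 8*1 + 0 = 8.
  i=2: a_2=2, p_2 = 2*33 + 4 = 70, q_2 = 2*8 + 1 = 17.
  i=3: a_3=10, p_3 = 10*70 + 33 = 733, q_3 = 10*17 + 8 = 178.
  i=4: a_4=8, p_4 = 8*733 + 70 = 5934, q_4 = 8*178 + 17 = 1441.

4/1, 33/8, 70/17, 733/178, 5934/1441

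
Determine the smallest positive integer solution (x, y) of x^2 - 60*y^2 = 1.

First expand sqrt(60) as a continued fraction. With x_i = (sqrt(60) + m_i)/d_i and (m_0, d_0) = (0, 1): a_0 = floor(sqrt(60)) = 7, since 7^2 = 49 <= 60 < 64 = 8^2.
Iterate m_{i+1} = d_i*a_i - m_i, d_{i+1} = (60 - m_{i+1}^2)/d_i, a_{i+1} = floor((a_0 + m_{i+1})/d_{i+1}):
  m_1 = 1*7 - 0 = 7, d_1 = (60 - 7^2)/1 = 11/1 = 11, a_1 = floor((7 + 7)/11) = 1.
  m_2 = 11*1 - 7 = 4, d_2 = (60 - 4^2)/11 = 44/11 = 4, a_2 = floor((7 + 4)/4) = 2.
  m_3 = 4*2 - 4 = 4, d_3 = (60 - 4^2)/4 = 44/4 = 11, a_3 = floor((7 + 4)/11) = 1.
  m_4 = 11*1 - 4 = 7, d_4 = (60 - 7^2)/11 = 11/11 = 1, a_4 = floor((7 + 7)/1) = 14.
  m_5 = 1*14 - 7 = 7, d_5 = (60 - 7^2)/1 = 11/1 = 11: (m_5, d_5) = (m_1, d_1) = (7, 11), so from here the quotients repeat a_1, ..., a_4; the period length is 4.
So sqrt(60) = [7; (1, 2, 1, 14)] with period length k = 4.
k is even, so the fundamental solution of x^2 - 60y^2 = 1 is (p_{k-1}, q_{k-1}) = (p_3, q_3); compute convergents through index 3.
Convergents (p_i = a_i*p_{i-1} + p_{i-2}, q_i = a_i*q_{i-1} + q_{i-2} with p_{-2}=0, p_{-1}=1, q_{-2}=1, q_{-1}=0):
  i=0: a_0=7, p_0 = 7*1 + 0 = 7, q_0 = 7*0 + 1 = 1.
  i=1: a_1=1, p_1 = 1*7 + 1 = 8, q_1 = 1*1 + 0 = 1.
  i=2: a_2=2, p_2 = 2*8 + 7 = 23, q_2 = 2*1 + 1 = 3.
  i=3: a_3=1, p_3 = 1*23 + 8 = 31, q_3 = 1*3 + 1 = 4.
Check: 31^2 - 60*4^2 = 961 - 960 = 1, so (x, y) = (31, 4) solves the equation, and by the theorem it is the least positive solution.

(x, y) = (31, 4)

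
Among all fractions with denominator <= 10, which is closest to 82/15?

49/9

Expand x = 82/15 as a continued fraction with the Euclidean algorithm:
  82 = 5*15 + 7, so a_0 = 5.
  15 = 2*7 + 1, so a_1 = 2.
  7 = 7*1 + 0, so a_2 = 7.
so x = [5; 2, 7].
Convergents (p_i = a_i*p_{i-1} + p_{i-2}, q_i = a_i*q_{i-1} + q_{i-2} with p_{-2}=0, p_{-1}=1, q_{-2}=1, q_{-1}=0), until the denominator exceeds 10:
  i=0: a_0=5, p_0 = 5*1 + 0 = 5, q_0 = 5*0 + 1 = 1.
  i=1: a_1=2, p_1 = 2*5 + 1 = 11, q_1 = 2*1 + 0 = 2.
  i=2: a_2=7, p_2 = 7*11 + 5 = 82, q_2 = 7*2 + 1 = 15.
q_2 = 15 > 10, so the last convergent with denominator <= 10 is p_1/q_1 = 11/2.
The closest fraction with denominator <= 10 is either p_1/q_1 or the intermediate fraction (k*p_1 + p_0)/(k*q_1 + q_0) with the largest k >= 1 whose denominator stays <= 10; these approach x as k grows, and every other convergent or intermediate fraction in range is farther away.
Largest k: floor((10 - q_0)/q_1) = floor((10 - 1)/2) = 4.
That gives (4*11 + 5)/(4*2 + 1) = 49/9.
Compare the errors: |x - 11/2| = |82*2 - 11*15|/(15*2) = 1/30, and |x - 49/9| = |82*9 - 49*15|/(15*9) = 3/135.
Cross-multiplying, 3*30 = 90 < 135 = 1*135, so 3/135 is smaller: the intermediate fraction 49/9 is closer to x than 11/2.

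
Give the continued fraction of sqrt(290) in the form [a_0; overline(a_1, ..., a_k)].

Write x_i = (sqrt(290) + m_i)/d_i with (m_0, d_0) = (0, 1). a_0 = floor(sqrt(290)) = 17, since 17^2 = 289 <= 290 < 324 = 18^2.
Iterate m_{i+1} = d_i*a_i - m_i, d_{i+1} = (290 - m_{i+1}^2)/d_i, a_{i+1} = floor((a_0 + m_{i+1})/d_{i+1}):
  m_1 = 1*17 - 0 = 17, d_1 = (290 - 17^2)/1 = 1/1 = 1, a_1 = floor((17 + 17)/1) = 34.
  m_2 = 1*34 - 17 = 17, d_2 = (290 - 17^2)/1 = 1/1 = 1: (m_2, d_2) = (m_1, d_1) = (17, 1), so from here the quotient a_1 repeats; the period length is 1.
Hence the expansion of sqrt(290) is a_0 = 17 followed by the repeating block 34 (period 1).

[17; overline(34)]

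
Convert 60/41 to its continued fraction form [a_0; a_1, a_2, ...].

Run the Euclidean algorithm on 60 and 41; the successive quotients are the partial quotients a_0, a_1, ... (each step inverts the fractional part left over by the previous one):
  60 = 1*41 + 19, so a_0 = 1.
  41 = 2*19 + 3, so a_1 = 2.
  19 = 6*3 + 1, so a_2 = 6.
  3 = 3*1 + 0, so a_3 = 3.
The remainder reaches 0 after 4 divisions, so the expansion has 4 partial quotients, read off in order.

[1; 2, 6, 3]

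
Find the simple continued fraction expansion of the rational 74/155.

Run the Euclidean algorithm on 74 and 155; the successive quotients are the partial quotients a_0, a_1, ... (each step inverts the fractional part left over by the previous one):
  74 = 0*155 + 74, so a_0 = 0.
  155 = 2*74 + 7, so a_1 = 2.
  74 = 10*7 + 4, so a_2 = 10.
  7 = 1*4 + 3, so a_3 = 1.
  4 = 1*3 + 1, so a_4 = 1.
  3 = 3*1 + 0, so a_5 = 3.
The remainder reaches 0 after 6 divisions, so the expansion has 6 partial quotients, read off in order.

[0; 2, 10, 1, 1, 3]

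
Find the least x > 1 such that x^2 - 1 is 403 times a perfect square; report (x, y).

First expand sqrt(403) as a continued fraction. With x_i = (sqrt(403) + m_i)/d_i and (m_0, d_0) = (0, 1): a_0 = floor(sqrt(403)) = 20, since 20^2 = 400 <= 403 < 441 = 21^2.
Iterate m_{i+1} = d_i*a_i - m_i, d_{i+1} = (403 - m_{i+1}^2)/d_i, a_{i+1} = floor((a_0 + m_{i+1})/d_{i+1}):
  m_1 = 1*20 - 0 = 20, d_1 = (403 - 20^2)/1 = 3/1 = 3, a_1 = floor((20 + 20)/3) = 13.
  m_2 = 3*13 - 20 = 19, d_2 = (403 - 19^2)/3 = 42/3 = 14, a_2 = floor((20 + 19)/14) = 2.
  m_3 = 14*2 - 19 = 9, d_3 = (403 - 9^2)/14 = 322/14 = 23, a_3 = floor((20 + 9)/23) = 1.
  m_4 = 23*1 - 9 = 14, d_4 = (403 - 14^2)/23 = 207/23 = 9, a_4 = floor((20 + 14)/9) = 3.
  m_5 = 9*3 - 14 = 13, d_5 = (403 - 13^2)/9 = 234/9 = 26, a_5 = floor((20 + 13)/26) = 1.
  m_6 = 26*1 - 13 = 13, d_6 = (403 - 13^2)/26 = 234/26 = 9, a_6 = floor((20 + 13)/9) = 3.
  m_7 = 9*3 - 13 = 14, d_7 = (403 - 14^2)/9 = 207/9 = 23, a_7 = floor((20 + 14)/23) = 1.
  m_8 = 23*1 - 14 = 9, d_8 = (403 - 9^2)/23 = 322/23 = 14, a_8 = floor((20 + 9)/14) = 2.
  m_9 = 14*2 - 9 = 19, d_9 = (403 - 19^2)/14 = 42/14 = 3, a_9 = floor((20 + 19)/3) = 13.
  m_10 = 3*13 - 19 = 20, d_10 = (403 - 20^2)/3 = 3/3 = 1, a_10 = floor((20 + 20)/1) = 40.
  m_11 = 1*40 - 20 = 20, d_11 = (403 - 20^2)/1 = 3/1 = 3: (m_11, d_11) = (m_1, d_1) = (20, 3), so from here the quotients repeat a_1, ..., a_10; the period length is 10.
So sqrt(403) = [20; (13, 2, 1, 3, 1, 3, 1, 2, 13, 40)] with period length k = 10.
k is even, so the fundamental solution of x^2 - 403y^2 = 1 is (p_{k-1}, q_{k-1}) = (p_9, q_9); compute convergents through index 9.
Convergents (p_i = a_i*p_{i-1} + p_{i-2}, q_i = a_i*q_{i-1} + q_{i-2} with p_{-2}=0, p_{-1}=1, q_{-2}=1, q_{-1}=0):
  i=0: a_0=20, p_0 = 20*1 + 0 = 20, q_0 = 20*0 + 1 = 1.
  i=1: a_1=13, p_1 = 13*20 + 1 = 261, q_1 = 13*1 + 0 = 13.
  i=2: a_2=2, p_2 = 2*261 + 20 = 542, q_2 = 2*13 + 1 = 27.
  i=3: a_3=1, p_3 = 1*542 + 261 = 803, q_3 = 1*27 + 13 = 40.
  i=4: a_4=3, p_4 = 3*803 + 542 = 2951, q_4 = 3*40 + 27 = 147.
  i=5: a_5=1, p_5 = 1*2951 + 803 = 3754, q_5 = 1*147 + 40 = 187.
  i=6: a_6=3, p_6 = 3*3754 + 2951 = 14213, q_6 = 3*187 + 147 = 708.
  i=7: a_7=1, p_7 = 1*14213 + 3754 = 17967, q_7 = 1*708 + 187 = 895.
  i=8: a_8=2, p_8 = 2*17967 + 14213 = 50147, q_8 = 2*895 + 708 = 2498.
  i=9: a_9=13, p_9 = 13*50147 + 17967 = 669878, q_9 = 13*2498 + 895 = 33369.
Check: 669878^2 - 403*33369^2 = 448736534884 - 448736534883 = 1, so (x, y) = (669878, 33369) solves the equation, and by the theorem it is the least positive solution.

(x, y) = (669878, 33369)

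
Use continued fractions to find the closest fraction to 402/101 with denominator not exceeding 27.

Expand x = 402/101 as a continued fraction with the Euclidean algorithm:
  402 = 3*101 + 99, so a_0 = 3.
  101 = 1*99 + 2, so a_1 = 1.
  99 = 49*2 + 1, so a_2 = 49.
  2 = 2*1 + 0, so a_3 = 2.
so x = [3; 1, 49, 2].
Convergents (p_i = a_i*p_{i-1} + p_{i-2}, q_i = a_i*q_{i-1} + q_{i-2} with p_{-2}=0, p_{-1}=1, q_{-2}=1, q_{-1}=0), until the denominator exceeds 27:
  i=0: a_0=3, p_0 = 3*1 + 0 = 3, q_0 = 3*0 + 1 = 1.
  i=1: a_1=1, p_1 = 1*3 + 1 = 4, q_1 = 1*1 + 0 = 1.
  i=2: a_2=49, p_2 = 49*4 + 3 = 199, q_2 = 49*1 + 1 = 50.
q_2 = 50 > 27, so the last convergent with denominator <= 27 is p_1/q_1 = 4/1.
The closest fraction with denominator <= 27 is either p_1/q_1 or the intermediate fraction (k*p_1 + p_0)/(k*q_1 + q_0) with the largest k >= 1 whose denominator stays <= 27; these approach x as k grows, and every other convergent or intermediate fraction in range is farther away.
Largest k: floor((27 - q_0)/q_1) = floor((27 - 1)/1) = 26.
That gives (26*4 + 3)/(26*1 + 1) = 107/27.
Compare the errors: |x - 4/1| = |402*1 - 4*101|/(101*1) = 2/101, and |x - 107/27| = |402*27 - 107*101|/(101*27) = 47/2727.
Cross-multiplying, 47*101 = 4747 < 5454 = 2*2727, so 47/2727 is smaller: the intermediate fraction 107/27 is closer to x than 4/1.

107/27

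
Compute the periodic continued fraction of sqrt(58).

[7; (1, 1, 1, 1, 1, 1, 14)]

Write x_i = (sqrt(58) + m_i)/d_i with (m_0, d_0) = (0, 1). a_0 = floor(sqrt(58)) = 7, since 7^2 = 49 <= 58 < 64 = 8^2.
Iterate m_{i+1} = d_i*a_i - m_i, d_{i+1} = (58 - m_{i+1}^2)/d_i, a_{i+1} = floor((a_0 + m_{i+1})/d_{i+1}):
  m_1 = 1*7 - 0 = 7, d_1 = (58 - 7^2)/1 = 9/1 = 9, a_1 = floor((7 + 7)/9) = 1.
  m_2 = 9*1 - 7 = 2, d_2 = (58 - 2^2)/9 = 54/9 = 6, a_2 = floor((7 + 2)/6) = 1.
  m_3 = 6*1 - 2 = 4, d_3 = (58 - 4^2)/6 = 42/6 = 7, a_3 = floor((7 + 4)/7) = 1.
  m_4 = 7*1 - 4 = 3, d_4 = (58 - 3^2)/7 = 49/7 = 7, a_4 = floor((7 + 3)/7) = 1.
  m_5 = 7*1 - 3 = 4, d_5 = (58 - 4^2)/7 = 42/7 = 6, a_5 = floor((7 + 4)/6) = 1.
  m_6 = 6*1 - 4 = 2, d_6 = (58 - 2^2)/6 = 54/6 = 9, a_6 = floor((7 + 2)/9) = 1.
  m_7 = 9*1 - 2 = 7, d_7 = (58 - 7^2)/9 = 9/9 = 1, a_7 = floor((7 + 7)/1) = 14.
  m_8 = 1*14 - 7 = 7, d_8 = (58 - 7^2)/1 = 9/1 = 9: (m_8, d_8) = (m_1, d_1) = (7, 9), so from here the quotients repeat a_1, ..., a_7; the period length is 7.
Hence the expansion of sqrt(58) is a_0 = 7 followed by the repeating block 1, 1, 1, 1, 1, 1, 14 (period 7).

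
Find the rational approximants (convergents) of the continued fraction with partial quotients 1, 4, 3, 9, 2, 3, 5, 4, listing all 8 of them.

Using the convergent recurrence p_i = a_i*p_{i-1} + p_{i-2}, q_i = a_i*q_{i-1} + q_{i-2} with p_{-2}=0, p_{-1}=1, q_{-2}=1, q_{-1}=0:
  i=0: a_0=1, p_0 = 1*1 + 0 = 1, q_0 = 1*0 + 1 = 1.
  i=1: a_1=4, p_1 = 4*1 + 1 = 5, q_1 = 4*1 + 0 = 4.
  i=2: a_2=3, p_2 = 3*5 + 1 = 16, q_2 = 3*4 + 1 = 13.
  i=3: a_3=9, p_3 = 9*16 + 5 = 149, q_3 = 9*13 + 4 = 121.
  i=4: a_4=2, p_4 = 2*149 + 16 = 314, q_4 = 2*121 + 13 = 255.
  i=5: a_5=3, p_5 = 3*314 + 149 = 1091, q_5 = 3*255 + 121 = 886.
  i=6: a_6=5, p_6 = 5*1091 + 314 = 5769, q_6 = 5*886 + 255 = 4685.
  i=7: a_7=4, p_7 = 4*5769 + 1091 = 24167, q_7 = 4*4685 + 886 = 19626.

1/1, 5/4, 16/13, 149/121, 314/255, 1091/886, 5769/4685, 24167/19626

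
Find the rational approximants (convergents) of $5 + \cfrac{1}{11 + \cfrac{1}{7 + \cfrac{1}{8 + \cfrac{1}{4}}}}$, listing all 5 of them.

5/1, 56/11, 397/78, 3232/635, 13325/2618

Using the convergent recurrence p_i = a_i*p_{i-1} + p_{i-2}, q_i = a_i*q_{i-1} + q_{i-2} with p_{-2}=0, p_{-1}=1, q_{-2}=1, q_{-1}=0:
  i=0: a_0=5, p_0 = 5*1 + 0 = 5, q_0 = 5*0 + 1 = 1.
  i=1: a_1=11, p_1 = 11*5 + 1 = 56, q_1 = 11*1 + 0 = 11.
  i=2: a_2=7, p_2 = 7*56 + 5 = 397, q_2 = 7*11 + 1 = 78.
  i=3: a_3=8, p_3 = 8*397 + 56 = 3232, q_3 = 8*78 + 11 = 635.
  i=4: a_4=4, p_4 = 4*3232 + 397 = 13325, q_4 = 4*635 + 78 = 2618.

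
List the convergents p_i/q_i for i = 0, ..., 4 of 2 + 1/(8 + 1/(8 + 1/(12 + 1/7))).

Using the convergent recurrence p_i = a_i*p_{i-1} + p_{i-2}, q_i = a_i*q_{i-1} + q_{i-2} with p_{-2}=0, p_{-1}=1, q_{-2}=1, q_{-1}=0:
  i=0: a_0=2, p_0 = 2*1 + 0 = 2, q_0 = 2*0 + 1 = 1.
  i=1: a_1=8, p_1 = 8*2 + 1 = 17, q_1 = 8*1 + 0 = 8.
  i=2: a_2=8, p_2 = 8*17 + 2 = 138, q_2 = 8*8 + 1 = 65.
  i=3: a_3=12, p_3 = 12*138 + 17 = 1673, q_3 = 12*65 + 8 = 788.
  i=4: a_4=7, p_4 = 7*1673 + 138 = 11849, q_4 = 7*788 + 65 = 5581.

2/1, 17/8, 138/65, 1673/788, 11849/5581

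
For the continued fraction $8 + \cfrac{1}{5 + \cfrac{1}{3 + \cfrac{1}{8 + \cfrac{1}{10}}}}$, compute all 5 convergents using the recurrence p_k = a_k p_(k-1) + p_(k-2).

Using the convergent recurrence p_i = a_i*p_{i-1} + p_{i-2}, q_i = a_i*q_{i-1} + q_{i-2} with p_{-2}=0, p_{-1}=1, q_{-2}=1, q_{-1}=0:
  i=0: a_0=8, p_0 = 8*1 + 0 = 8, q_0 = 8*0 + 1 = 1.
  i=1: a_1=5, p_1 = 5*8 + 1 = 41, q_1 = 5*1 + 0 = 5.
  i=2: a_2=3, p_2 = 3*41 + 8 = 131, q_2 = 3*5 + 1 = 16.
  i=3: a_3=8, p_3 = 8*131 + 41 = 1089, q_3 = 8*16 + 5 = 133.
  i=4: a_4=10, p_4 = 10*1089 + 131 = 11021, q_4 = 10*133 + 16 = 1346.

8/1, 41/5, 131/16, 1089/133, 11021/1346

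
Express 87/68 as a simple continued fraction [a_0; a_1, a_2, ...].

[1; 3, 1, 1, 2, 1, 2]

Run the Euclidean algorithm on 87 and 68; the successive quotients are the partial quotients a_0, a_1, ... (each step inverts the fractional part left over by the previous one):
  87 = 1*68 + 19, so a_0 = 1.
  68 = 3*19 + 11, so a_1 = 3.
  19 = 1*11 + 8, so a_2 = 1.
  11 = 1*8 + 3, so a_3 = 1.
  8 = 2*3 + 2, so a_4 = 2.
  3 = 1*2 + 1, so a_5 = 1.
  2 = 2*1 + 0, so a_6 = 2.
The remainder reaches 0 after 7 divisions, so the expansion has 7 partial quotients, read off in order.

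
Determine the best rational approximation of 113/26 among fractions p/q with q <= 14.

Expand x = 113/26 as a continued fraction with the Euclidean algorithm:
  113 = 4*26 + 9, so a_0 = 4.
  26 = 2*9 + 8, so a_1 = 2.
  9 = 1*8 + 1, so a_2 = 1.
  8 = 8*1 + 0, so a_3 = 8.
so x = [4; 2, 1, 8].
Convergents (p_i = a_i*p_{i-1} + p_{i-2}, q_i = a_i*q_{i-1} + q_{i-2} with p_{-2}=0, p_{-1}=1, q_{-2}=1, q_{-1}=0), until the denominator exceeds 14:
  i=0: a_0=4, p_0 = 4*1 + 0 = 4, q_0 = 4*0 + 1 = 1.
  i=1: a_1=2, p_1 = 2*4 + 1 = 9, q_1 = 2*1 + 0 = 2.
  i=2: a_2=1, p_2 = 1*9 + 4 = 13, q_2 = 1*2 + 1 = 3.
  i=3: a_3=8, p_3 = 8*13 + 9 = 113, q_3 = 8*3 + 2 = 26.
q_3 = 26 > 14, so the last convergent with denominator <= 14 is p_2/q_2 = 13/3.
The closest fraction with denominator <= 14 is either p_2/q_2 or the intermediate fraction (k*p_2 + p_1)/(k*q_2 + q_1) with the largest k >= 1 whose denominator stays <= 14; these approach x as k grows, and every other convergent or intermediate fraction in range is farther away.
Largest k: floor((14 - q_1)/q_2) = floor((14 - 2)/3) = 4.
That gives (4*13 + 9)/(4*3 + 2) = 61/14.
Compare the errors: |x - 13/3| = |113*3 - 13*26|/(26*3) = 1/78, and |x - 61/14| = |113*14 - 61*26|/(26*14) = 4/364.
Cross-multiplying, 4*78 = 312 < 364 = 1*364, so 4/364 is smaller: the intermediate fraction 61/14 is closer to x than 13/3.

61/14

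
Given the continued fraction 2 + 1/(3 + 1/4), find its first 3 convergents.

2/1, 7/3, 30/13

Using the convergent recurrence p_i = a_i*p_{i-1} + p_{i-2}, q_i = a_i*q_{i-1} + q_{i-2} with p_{-2}=0, p_{-1}=1, q_{-2}=1, q_{-1}=0:
  i=0: a_0=2, p_0 = 2*1 + 0 = 2, q_0 = 2*0 + 1 = 1.
  i=1: a_1=3, p_1 = 3*2 + 1 = 7, q_1 = 3*1 + 0 = 3.
  i=2: a_2=4, p_2 = 4*7 + 2 = 30, q_2 = 4*3 + 1 = 13.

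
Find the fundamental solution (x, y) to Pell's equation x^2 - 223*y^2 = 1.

(x, y) = (224, 15)

First expand sqrt(223) as a continued fraction. With x_i = (sqrt(223) + m_i)/d_i and (m_0, d_0) = (0, 1): a_0 = floor(sqrt(223)) = 14, since 14^2 = 196 <= 223 < 225 = 15^2.
Iterate m_{i+1} = d_i*a_i - m_i, d_{i+1} = (223 - m_{i+1}^2)/d_i, a_{i+1} = floor((a_0 + m_{i+1})/d_{i+1}):
  m_1 = 1*14 - 0 = 14, d_1 = (223 - 14^2)/1 = 27/1 = 27, a_1 = floor((14 + 14)/27) = 1.
  m_2 = 27*1 - 14 = 13, d_2 = (223 - 13^2)/27 = 54/27 = 2, a_2 = floor((14 + 13)/2) = 13.
  m_3 = 2*13 - 13 = 13, d_3 = (223 - 13^2)/2 = 54/2 = 27, a_3 = floor((14 + 13)/27) = 1.
  m_4 = 27*1 - 13 = 14, d_4 = (223 - 14^2)/27 = 27/27 = 1, a_4 = floor((14 + 14)/1) = 28.
  m_5 = 1*28 - 14 = 14, d_5 = (223 - 14^2)/1 = 27/1 = 27: (m_5, d_5) = (m_1, d_1) = (14, 27), so from here the quotients repeat a_1, ..., a_4; the period length is 4.
So sqrt(223) = [14; (1, 13, 1, 28)] with period length k = 4.
k is even, so the fundamental solution of x^2 - 223y^2 = 1 is (p_{k-1}, q_{k-1}) = (p_3, q_3); compute convergents through index 3.
Convergents (p_i = a_i*p_{i-1} + p_{i-2}, q_i = a_i*q_{i-1} + q_{i-2} with p_{-2}=0, p_{-1}=1, q_{-2}=1, q_{-1}=0):
  i=0: a_0=14, p_0 = 14*1 + 0 = 14, q_0 = 14*0 + 1 = 1.
  i=1: a_1=1, p_1 = 1*14 + 1 = 15, q_1 = 1*1 + 0 = 1.
  i=2: a_2=13, p_2 = 13*15 + 14 = 209, q_2 = 13*1 + 1 = 14.
  i=3: a_3=1, p_3 = 1*209 + 15 = 224, q_3 = 1*14 + 1 = 15.
Check: 224^2 - 223*15^2 = 50176 - 50175 = 1, so (x, y) = (224, 15) solves the equation, and by the theorem it is the least positive solution.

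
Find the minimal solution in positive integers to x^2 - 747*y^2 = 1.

First expand sqrt(747) as a continued fraction. With x_i = (sqrt(747) + m_i)/d_i and (m_0, d_0) = (0, 1): a_0 = floor(sqrt(747)) = 27, since 27^2 = 729 <= 747 < 784 = 28^2.
Iterate m_{i+1} = d_i*a_i - m_i, d_{i+1} = (747 - m_{i+1}^2)/d_i, a_{i+1} = floor((a_0 + m_{i+1})/d_{i+1}):
  m_1 = 1*27 - 0 = 27, d_1 = (747 - 27^2)/1 = 18/1 = 18, a_1 = floor((27 + 27)/18) = 3.
  m_2 = 18*3 - 27 = 27, d_2 = (747 - 27^2)/18 = 18/18 = 1, a_2 = floor((27 + 27)/1) = 54.
  m_3 = 1*54 - 27 = 27, d_3 = (747 - 27^2)/1 = 18/1 = 18: (m_3, d_3) = (m_1, d_1) = (27, 18), so from here the quotients repeat a_1, a_2; the period length is 2.
So sqrt(747) = [27; (3, 54)] with period length k = 2.
k is even, so the fundamental solution of x^2 - 747y^2 = 1 is (p_{k-1}, q_{k-1}) = (p_1, q_1); compute convergents through index 1.
Convergents (p_i = a_i*p_{i-1} + p_{i-2}, q_i = a_i*q_{i-1} + q_{i-2} with p_{-2}=0, p_{-1}=1, q_{-2}=1, q_{-1}=0):
  i=0: a_0=27, p_0 = 27*1 + 0 = 27, q_0 = 27*0 + 1 = 1.
  i=1: a_1=3, p_1 = 3*27 + 1 = 82, q_1 = 3*1 + 0 = 3.
Check: 82^2 - 747*3^2 = 6724 - 6723 = 1, so (x, y) = (82, 3) solves the equation, and by the theorem it is the least positive solution.

(x, y) = (82, 3)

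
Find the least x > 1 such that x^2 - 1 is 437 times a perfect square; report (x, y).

First expand sqrt(437) as a continued fraction. With x_i = (sqrt(437) + m_i)/d_i and (m_0, d_0) = (0, 1): a_0 = floor(sqrt(437)) = 20, since 20^2 = 400 <= 437 < 441 = 21^2.
Iterate m_{i+1} = d_i*a_i - m_i, d_{i+1} = (437 - m_{i+1}^2)/d_i, a_{i+1} = floor((a_0 + m_{i+1})/d_{i+1}):
  m_1 = 1*20 - 0 = 20, d_1 = (437 - 20^2)/1 = 37/1 = 37, a_1 = floor((20 + 20)/37) = 1.
  m_2 = 37*1 - 20 = 17, d_2 = (437 - 17^2)/37 = 148/37 = 4, a_2 = floor((20 + 17)/4) = 9.
  m_3 = 4*9 - 17 = 19, d_3 = (437 - 19^2)/4 = 76/4 = 19, a_3 = floor((20 + 19)/19) = 2.
  m_4 = 19*2 - 19 = 19, d_4 = (437 - 19^2)/19 = 76/19 = 4, a_4 = floor((20 + 19)/4) = 9.
  m_5 = 4*9 - 19 = 17, d_5 = (437 - 17^2)/4 = 148/4 = 37, a_5 = floor((20 + 17)/37) = 1.
  m_6 = 37*1 - 17 = 20, d_6 = (437 - 20^2)/37 = 37/37 = 1, a_6 = floor((20 + 20)/1) = 40.
  m_7 = 1*40 - 20 = 20, d_7 = (437 - 20^2)/1 = 37/1 = 37: (m_7, d_7) = (m_1, d_1) = (20, 37), so from here the quotients repeat a_1, ..., a_6; the period length is 6.
So sqrt(437) = [20; (1, 9, 2, 9, 1, 40)] with period length k = 6.
k is even, so the fundamental solution of x^2 - 437y^2 = 1 is (p_{k-1}, q_{k-1}) = (p_5, q_5); compute convergents through index 5.
Convergents (p_i = a_i*p_{i-1} + p_{i-2}, q_i = a_i*q_{i-1} + q_{i-2} with p_{-2}=0, p_{-1}=1, q_{-2}=1, q_{-1}=0):
  i=0: a_0=20, p_0 = 20*1 + 0 = 20, q_0 = 20*0 + 1 = 1.
  i=1: a_1=1, p_1 = 1*20 + 1 = 21, q_1 = 1*1 + 0 = 1.
  i=2: a_2=9, p_2 = 9*21 + 20 = 209, q_2 = 9*1 + 1 = 10.
  i=3: a_3=2, p_3 = 2*209 + 21 = 439, q_3 = 2*10 + 1 = 21.
  i=4: a_4=9, p_4 = 9*439 + 209 = 4160, q_4 = 9*21 + 10 = 199.
  i=5: a_5=1, p_5 = 1*4160 + 439 = 4599, q_5 = 1*199 + 21 = 220.
Check: 4599^2 - 437*220^2 = 21150801 - 21150800 = 1, so (x, y) = (4599, 220) solves the equation, and by the theorem it is the least positive solution.

(x, y) = (4599, 220)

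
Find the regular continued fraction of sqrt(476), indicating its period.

Write x_i = (sqrt(476) + m_i)/d_i with (m_0, d_0) = (0, 1). a_0 = floor(sqrt(476)) = 21, since 21^2 = 441 <= 476 < 484 = 22^2.
Iterate m_{i+1} = d_i*a_i - m_i, d_{i+1} = (476 - m_{i+1}^2)/d_i, a_{i+1} = floor((a_0 + m_{i+1})/d_{i+1}):
  m_1 = 1*21 - 0 = 21, d_1 = (476 - 21^2)/1 = 35/1 = 35, a_1 = floor((21 + 21)/35) = 1.
  m_2 = 35*1 - 21 = 14, d_2 = (476 - 14^2)/35 = 280/35 = 8, a_2 = floor((21 + 14)/8) = 4.
  m_3 = 8*4 - 14 = 18, d_3 = (476 - 18^2)/8 = 152/8 = 19, a_3 = floor((21 + 18)/19) = 2.
  m_4 = 19*2 - 18 = 20, d_4 = (476 - 20^2)/19 = 76/19 = 4, a_4 = floor((21 + 20)/4) = 10.
  m_5 = 4*10 - 20 = 20, d_5 = (476 - 20^2)/4 = 76/4 = 19, a_5 = floor((21 + 20)/19) = 2.
  m_6 = 19*2 - 20 = 18, d_6 = (476 - 18^2)/19 = 152/19 = 8, a_6 = floor((21 + 18)/8) = 4.
  m_7 = 8*4 - 18 = 14, d_7 = (476 - 14^2)/8 = 280/8 = 35, a_7 = floor((21 + 14)/35) = 1.
  m_8 = 35*1 - 14 = 21, d_8 = (476 - 21^2)/35 = 35/35 = 1, a_8 = floor((21 + 21)/1) = 42.
  m_9 = 1*42 - 21 = 21, d_9 = (476 - 21^2)/1 = 35/1 = 35: (m_9, d_9) = (m_1, d_1) = (21, 35), so from here the quotients repeat a_1, ..., a_8; the period length is 8.
Hence the expansion of sqrt(476) is a_0 = 21 followed by the repeating block 1, 4, 2, 10, 2, 4, 1, 42 (period 8).

[21; (1, 4, 2, 10, 2, 4, 1, 42)]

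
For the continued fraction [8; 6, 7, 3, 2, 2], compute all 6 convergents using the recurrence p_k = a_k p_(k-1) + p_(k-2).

8/1, 49/6, 351/43, 1102/135, 2555/313, 6212/761

Using the convergent recurrence p_i = a_i*p_{i-1} + p_{i-2}, q_i = a_i*q_{i-1} + q_{i-2} with p_{-2}=0, p_{-1}=1, q_{-2}=1, q_{-1}=0:
  i=0: a_0=8, p_0 = 8*1 + 0 = 8, q_0 = 8*0 + 1 = 1.
  i=1: a_1=6, p_1 = 6*8 + 1 = 49, q_1 = 6*1 + 0 = 6.
  i=2: a_2=7, p_2 = 7*49 + 8 = 351, q_2 = 7*6 + 1 = 43.
  i=3: a_3=3, p_3 = 3*351 + 49 = 1102, q_3 = 3*43 + 6 = 135.
  i=4: a_4=2, p_4 = 2*1102 + 351 = 2555, q_4 = 2*135 + 43 = 313.
  i=5: a_5=2, p_5 = 2*2555 + 1102 = 6212, q_5 = 2*313 + 135 = 761.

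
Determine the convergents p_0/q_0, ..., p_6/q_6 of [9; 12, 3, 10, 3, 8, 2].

9/1, 109/12, 336/37, 3469/382, 10743/1183, 89413/9846, 189569/20875

Using the convergent recurrence p_i = a_i*p_{i-1} + p_{i-2}, q_i = a_i*q_{i-1} + q_{i-2} with p_{-2}=0, p_{-1}=1, q_{-2}=1, q_{-1}=0:
  i=0: a_0=9, p_0 = 9*1 + 0 = 9, q_0 = 9*0 + 1 = 1.
  i=1: a_1=12, p_1 = 12*9 + 1 = 109, q_1 = 12*1 + 0 = 12.
  i=2: a_2=3, p_2 = 3*109 + 9 = 336, q_2 = 3*12 + 1 = 37.
  i=3: a_3=10, p_3 = 10*336 + 109 = 3469, q_3 = 10*37 + 12 = 382.
  i=4: a_4=3, p_4 = 3*3469 + 336 = 10743, q_4 = 3*382 + 37 = 1183.
  i=5: a_5=8, p_5 = 8*10743 + 3469 = 89413, q_5 = 8*1183 + 382 = 9846.
  i=6: a_6=2, p_6 = 2*89413 + 10743 = 189569, q_6 = 2*9846 + 1183 = 20875.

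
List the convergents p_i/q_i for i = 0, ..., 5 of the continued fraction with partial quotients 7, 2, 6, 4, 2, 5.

7/1, 15/2, 97/13, 403/54, 903/121, 4918/659

Using the convergent recurrence p_i = a_i*p_{i-1} + p_{i-2}, q_i = a_i*q_{i-1} + q_{i-2} with p_{-2}=0, p_{-1}=1, q_{-2}=1, q_{-1}=0:
  i=0: a_0=7, p_0 = 7*1 + 0 = 7, q_0 = 7*0 + 1 = 1.
  i=1: a_1=2, p_1 = 2*7 + 1 = 15, q_1 = 2*1 + 0 = 2.
  i=2: a_2=6, p_2 = 6*15 + 7 = 97, q_2 = 6*2 + 1 = 13.
  i=3: a_3=4, p_3 = 4*97 + 15 = 403, q_3 = 4*13 + 2 = 54.
  i=4: a_4=2, p_4 = 2*403 + 97 = 903, q_4 = 2*54 + 13 = 121.
  i=5: a_5=5, p_5 = 5*903 + 403 = 4918, q_5 = 5*121 + 54 = 659.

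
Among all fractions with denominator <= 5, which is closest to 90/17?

16/3

Expand x = 90/17 as a continued fraction with the Euclidean algorithm:
  90 = 5*17 + 5, so a_0 = 5.
  17 = 3*5 + 2, so a_1 = 3.
  5 = 2*2 + 1, so a_2 = 2.
  2 = 2*1 + 0, so a_3 = 2.
so x = [5; 3, 2, 2].
Convergents (p_i = a_i*p_{i-1} + p_{i-2}, q_i = a_i*q_{i-1} + q_{i-2} with p_{-2}=0, p_{-1}=1, q_{-2}=1, q_{-1}=0), until the denominator exceeds 5:
  i=0: a_0=5, p_0 = 5*1 + 0 = 5, q_0 = 5*0 + 1 = 1.
  i=1: a_1=3, p_1 = 3*5 + 1 = 16, q_1 = 3*1 + 0 = 3.
  i=2: a_2=2, p_2 = 2*16 + 5 = 37, q_2 = 2*3 + 1 = 7.
q_2 = 7 > 5, so the last convergent with denominator <= 5 is p_1/q_1 = 16/3.
The closest fraction with denominator <= 5 is either p_1/q_1 or the intermediate fraction (k*p_1 + p_0)/(k*q_1 + q_0) with the largest k >= 1 whose denominator stays <= 5; these approach x as k grows, and every other convergent or intermediate fraction in range is farther away.
Largest k: floor((5 - q_0)/q_1) = floor((5 - 1)/3) = 1.
That gives (1*16 + 5)/(1*3 + 1) = 21/4.
Compare the errors: |x - 16/3| = |90*3 - 16*17|/(17*3) = 2/51, and |x - 21/4| = |90*4 - 21*17|/(17*4) = 3/68.
Cross-multiplying, 2*68 = 136 < 153 = 3*51, so 2/51 is smaller: the convergent 16/3 is closer to x than 21/4.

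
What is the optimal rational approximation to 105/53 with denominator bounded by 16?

2/1

Expand x = 105/53 as a continued fraction with the Euclidean algorithm:
  105 = 1*53 + 52, so a_0 = 1.
  53 = 1*52 + 1, so a_1 = 1.
  52 = 52*1 + 0, so a_2 = 52.
so x = [1; 1, 52].
Convergents (p_i = a_i*p_{i-1} + p_{i-2}, q_i = a_i*q_{i-1} + q_{i-2} with p_{-2}=0, p_{-1}=1, q_{-2}=1, q_{-1}=0), until the denominator exceeds 16:
  i=0: a_0=1, p_0 = 1*1 + 0 = 1, q_0 = 1*0 + 1 = 1.
  i=1: a_1=1, p_1 = 1*1 + 1 = 2, q_1 = 1*1 + 0 = 1.
  i=2: a_2=52, p_2 = 52*2 + 1 = 105, q_2 = 52*1 + 1 = 53.
q_2 = 53 > 16, so the last convergent with denominator <= 16 is p_1/q_1 = 2/1.
The closest fraction with denominator <= 16 is either p_1/q_1 or the intermediate fraction (k*p_1 + p_0)/(k*q_1 + q_0) with the largest k >= 1 whose denominator stays <= 16; these approach x as k grows, and every other convergent or intermediate fraction in range is farther away.
Largest k: floor((16 - q_0)/q_1) = floor((16 - 1)/1) = 15.
That gives (15*2 + 1)/(15*1 + 1) = 31/16.
Compare the errors: |x - 2/1| = |105*1 - 2*53|/(53*1) = 1/53, and |x - 31/16| = |105*16 - 31*53|/(53*16) = 37/848.
Cross-multiplying, 1*848 = 848 < 1961 = 37*53, so 1/53 is smaller: the convergent 2/1 is closer to x than 31/16.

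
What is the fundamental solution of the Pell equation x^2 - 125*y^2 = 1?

(x, y) = (930249, 83204)

First expand sqrt(125) as a continued fraction. With x_i = (sqrt(125) + m_i)/d_i and (m_0, d_0) = (0, 1): a_0 = floor(sqrt(125)) = 11, since 11^2 = 121 <= 125 < 144 = 12^2.
Iterate m_{i+1} = d_i*a_i - m_i, d_{i+1} = (125 - m_{i+1}^2)/d_i, a_{i+1} = floor((a_0 + m_{i+1})/d_{i+1}):
  m_1 = 1*11 - 0 = 11, d_1 = (125 - 11^2)/1 = 4/1 = 4, a_1 = floor((11 + 11)/4) = 5.
  m_2 = 4*5 - 11 = 9, d_2 = (125 - 9^2)/4 = 44/4 = 11, a_2 = floor((11 + 9)/11) = 1.
  m_3 = 11*1 - 9 = 2, d_3 = (125 - 2^2)/11 = 121/11 = 11, a_3 = floor((11 + 2)/11) = 1.
  m_4 = 11*1 - 2 = 9, d_4 = (125 - 9^2)/11 = 44/11 = 4, a_4 = floor((11 + 9)/4) = 5.
  m_5 = 4*5 - 9 = 11, d_5 = (125 - 11^2)/4 = 4/4 = 1, a_5 = floor((11 + 11)/1) = 22.
  m_6 = 1*22 - 11 = 11, d_6 = (125 - 11^2)/1 = 4/1 = 4: (m_6, d_6) = (m_1, d_1) = (11, 4), so from here the quotients repeat a_1, ..., a_5; the period length is 5.
So sqrt(125) = [11; (5, 1, 1, 5, 22)] with period length k = 5.
k is odd, so (p_{k-1}, q_{k-1}) only solves x^2 - 125y^2 = -1 and the fundamental solution of x^2 - 125y^2 = 1 is (p_{2k-1}, q_{2k-1}) = (p_9, q_9); compute convergents through index 9, running through the period twice.
Convergents (p_i = a_i*p_{i-1} + p_{i-2}, q_i = a_i*q_{i-1} + q_{i-2} with p_{-2}=0, p_{-1}=1, q_{-2}=1, q_{-1}=0):
  i=0: a_0=11, p_0 = 11*1 + 0 = 11, q_0 = 11*0 + 1 = 1.
  i=1: a_1=5, p_1 = 5*11 + 1 = 56, q_1 = 5*1 + 0 = 5.
  i=2: a_2=1, p_2 = 1*56 + 11 = 67, q_2 = 1*5 + 1 = 6.
  i=3: a_3=1, p_3 = 1*67 + 56 = 123, q_3 = 1*6 + 5 = 11.
  i=4: a_4=5, p_4 = 5*123 + 67 = 682, q_4 = 5*11 + 6 = 61.
  i=5: a_5=22, p_5 = 22*682 + 123 = 15127, q_5 = 22*61 + 11 = 1353.
  i=6: a_6=5, p_6 = 5*15127 + 682 = 76317, q_6 = 5*1353 + 61 = 6826.
  i=7: a_7=1, p_7 = 1*76317 + 15127 = 91444, q_7 = 1*6826 + 1353 = 8179.
  i=8: a_8=1, p_8 = 1*91444 + 76317 = 167761, q_8 = 1*8179 + 6826 = 15005.
  i=9: a_9=5, p_9 = 5*167761 + 91444 = 930249, q_9 = 5*15005 + 8179 = 83204.
Indeed p_4^2 - 125*q_4^2 = 465124 - 465125 = -1, not +1.
Check: 930249^2 - 125*83204^2 = 865363202001 - 865363202000 = 1, so (x, y) = (930249, 83204) solves the equation, and by the theorem it is the least positive solution.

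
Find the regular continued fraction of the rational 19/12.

Run the Euclidean algorithm on 19 and 12; the successive quotients are the partial quotients a_0, a_1, ... (each step inverts the fractional part left over by the previous one):
  19 = 1*12 + 7, so a_0 = 1.
  12 = 1*7 + 5, so a_1 = 1.
  7 = 1*5 + 2, so a_2 = 1.
  5 = 2*2 + 1, so a_3 = 2.
  2 = 2*1 + 0, so a_4 = 2.
The remainder reaches 0 after 5 divisions, so the expansion has 5 partial quotients, read off in order.

[1; 1, 1, 2, 2]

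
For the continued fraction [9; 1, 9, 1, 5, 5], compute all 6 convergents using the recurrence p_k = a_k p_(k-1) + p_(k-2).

Using the convergent recurrence p_i = a_i*p_{i-1} + p_{i-2}, q_i = a_i*q_{i-1} + q_{i-2} with p_{-2}=0, p_{-1}=1, q_{-2}=1, q_{-1}=0:
  i=0: a_0=9, p_0 = 9*1 + 0 = 9, q_0 = 9*0 + 1 = 1.
  i=1: a_1=1, p_1 = 1*9 + 1 = 10, q_1 = 1*1 + 0 = 1.
  i=2: a_2=9, p_2 = 9*10 + 9 = 99, q_2 = 9*1 + 1 = 10.
  i=3: a_3=1, p_3 = 1*99 + 10 = 109, q_3 = 1*10 + 1 = 11.
  i=4: a_4=5, p_4 = 5*109 + 99 = 644, q_4 = 5*11 + 10 = 65.
  i=5: a_5=5, p_5 = 5*644 + 109 = 3329, q_5 = 5*65 + 11 = 336.

9/1, 10/1, 99/10, 109/11, 644/65, 3329/336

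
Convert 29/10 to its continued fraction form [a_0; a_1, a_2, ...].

[2; 1, 9]

Run the Euclidean algorithm on 29 and 10; the successive quotients are the partial quotients a_0, a_1, ... (each step inverts the fractional part left over by the previous one):
  29 = 2*10 + 9, so a_0 = 2.
  10 = 1*9 + 1, so a_1 = 1.
  9 = 9*1 + 0, so a_2 = 9.
The remainder reaches 0 after 3 divisions, so the expansion has 3 partial quotients, read off in order.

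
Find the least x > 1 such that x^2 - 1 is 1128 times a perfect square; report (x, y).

(x, y) = (2351, 70)

First expand sqrt(1128) as a continued fraction. With x_i = (sqrt(1128) + m_i)/d_i and (m_0, d_0) = (0, 1): a_0 = floor(sqrt(1128)) = 33, since 33^2 = 1089 <= 1128 < 1156 = 34^2.
Iterate m_{i+1} = d_i*a_i - m_i, d_{i+1} = (1128 - m_{i+1}^2)/d_i, a_{i+1} = floor((a_0 + m_{i+1})/d_{i+1}):
  m_1 = 1*33 - 0 = 33, d_1 = (1128 - 33^2)/1 = 39/1 = 39, a_1 = floor((33 + 33)/39) = 1.
  m_2 = 39*1 - 33 = 6, d_2 = (1128 - 6^2)/39 = 1092/39 = 28, a_2 = floor((33 + 6)/28) = 1.
  m_3 = 28*1 - 6 = 22, d_3 = (1128 - 22^2)/28 = 644/28 = 23, a_3 = floor((33 + 22)/23) = 2.
  m_4 = 23*2 - 22 = 24, d_4 = (1128 - 24^2)/23 = 552/23 = 24, a_4 = floor((33 + 24)/24) = 2.
  m_5 = 24*2 - 24 = 24, d_5 = (1128 - 24^2)/24 = 552/24 = 23, a_5 = floor((33 + 24)/23) = 2.
  m_6 = 23*2 - 24 = 22, d_6 = (1128 - 22^2)/23 = 644/23 = 28, a_6 = floor((33 + 22)/28) = 1.
  m_7 = 28*1 - 22 = 6, d_7 = (1128 - 6^2)/28 = 1092/28 = 39, a_7 = floor((33 + 6)/39) = 1.
  m_8 = 39*1 - 6 = 33, d_8 = (1128 - 33^2)/39 = 39/39 = 1, a_8 = floor((33 + 33)/1) = 66.
  m_9 = 1*66 - 33 = 33, d_9 = (1128 - 33^2)/1 = 39/1 = 39: (m_9, d_9) = (m_1, d_1) = (33, 39), so from here the quotients repeat a_1, ..., a_8; the period length is 8.
So sqrt(1128) = [33; (1, 1, 2, 2, 2, 1, 1, 66)] with period length k = 8.
k is even, so the fundamental solution of x^2 - 1128y^2 = 1 is (p_{k-1}, q_{k-1}) = (p_7, q_7); compute convergents through index 7.
Convergents (p_i = a_i*p_{i-1} + p_{i-2}, q_i = a_i*q_{i-1} + q_{i-2} with p_{-2}=0, p_{-1}=1, q_{-2}=1, q_{-1}=0):
  i=0: a_0=33, p_0 = 33*1 + 0 = 33, q_0 = 33*0 + 1 = 1.
  i=1: a_1=1, p_1 = 1*33 + 1 = 34, q_1 = 1*1 + 0 = 1.
  i=2: a_2=1, p_2 = 1*34 + 33 = 67, q_2 = 1*1 + 1 = 2.
  i=3: a_3=2, p_3 = 2*67 + 34 = 168, q_3 = 2*2 + 1 = 5.
  i=4: a_4=2, p_4 = 2*168 + 67 = 403, q_4 = 2*5 + 2 = 12.
  i=5: a_5=2, p_5 = 2*403 + 168 = 974, q_5 = 2*12 + 5 = 29.
  i=6: a_6=1, p_6 = 1*974 + 403 = 1377, q_6 = 1*29 + 12 = 41.
  i=7: a_7=1, p_7 = 1*1377 + 974 = 2351, q_7 = 1*41 + 29 = 70.
Check: 2351^2 - 1128*70^2 = 5527201 - 5527200 = 1, so (x, y) = (2351, 70) solves the equation, and by the theorem it is the least positive solution.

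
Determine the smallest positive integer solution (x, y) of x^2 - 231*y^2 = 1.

(x, y) = (76, 5)

First expand sqrt(231) as a continued fraction. With x_i = (sqrt(231) + m_i)/d_i and (m_0, d_0) = (0, 1): a_0 = floor(sqrt(231)) = 15, since 15^2 = 225 <= 231 < 256 = 16^2.
Iterate m_{i+1} = d_i*a_i - m_i, d_{i+1} = (231 - m_{i+1}^2)/d_i, a_{i+1} = floor((a_0 + m_{i+1})/d_{i+1}):
  m_1 = 1*15 - 0 = 15, d_1 = (231 - 15^2)/1 = 6/1 = 6, a_1 = floor((15 + 15)/6) = 5.
  m_2 = 6*5 - 15 = 15, d_2 = (231 - 15^2)/6 = 6/6 = 1, a_2 = floor((15 + 15)/1) = 30.
  m_3 = 1*30 - 15 = 15, d_3 = (231 - 15^2)/1 = 6/1 = 6: (m_3, d_3) = (m_1, d_1) = (15, 6), so from here the quotients repeat a_1, a_2; the period length is 2.
So sqrt(231) = [15; (5, 30)] with period length k = 2.
k is even, so the fundamental solution of x^2 - 231y^2 = 1 is (p_{k-1}, q_{k-1}) = (p_1, q_1); compute convergents through index 1.
Convergents (p_i = a_i*p_{i-1} + p_{i-2}, q_i = a_i*q_{i-1} + q_{i-2} with p_{-2}=0, p_{-1}=1, q_{-2}=1, q_{-1}=0):
  i=0: a_0=15, p_0 = 15*1 + 0 = 15, q_0 = 15*0 + 1 = 1.
  i=1: a_1=5, p_1 = 5*15 + 1 = 76, q_1 = 5*1 + 0 = 5.
Check: 76^2 - 231*5^2 = 5776 - 5775 = 1, so (x, y) = (76, 5) solves the equation, and by the theorem it is the least positive solution.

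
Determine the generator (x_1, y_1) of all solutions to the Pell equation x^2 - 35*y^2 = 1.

First expand sqrt(35) as a continued fraction. With x_i = (sqrt(35) + m_i)/d_i and (m_0, d_0) = (0, 1): a_0 = floor(sqrt(35)) = 5, since 5^2 = 25 <= 35 < 36 = 6^2.
Iterate m_{i+1} = d_i*a_i - m_i, d_{i+1} = (35 - m_{i+1}^2)/d_i, a_{i+1} = floor((a_0 + m_{i+1})/d_{i+1}):
  m_1 = 1*5 - 0 = 5, d_1 = (35 - 5^2)/1 = 10/1 = 10, a_1 = floor((5 + 5)/10) = 1.
  m_2 = 10*1 - 5 = 5, d_2 = (35 - 5^2)/10 = 10/10 = 1, a_2 = floor((5 + 5)/1) = 10.
  m_3 = 1*10 - 5 = 5, d_3 = (35 - 5^2)/1 = 10/1 = 10: (m_3, d_3) = (m_1, d_1) = (5, 10), so from here the quotients repeat a_1, a_2; the period length is 2.
So sqrt(35) = [5; (1, 10)] with period length k = 2.
k is even, so the fundamental solution of x^2 - 35y^2 = 1 is (p_{k-1}, q_{k-1}) = (p_1, q_1); compute convergents through index 1.
Convergents (p_i = a_i*p_{i-1} + p_{i-2}, q_i = a_i*q_{i-1} + q_{i-2} with p_{-2}=0, p_{-1}=1, q_{-2}=1, q_{-1}=0):
  i=0: a_0=5, p_0 = 5*1 + 0 = 5, q_0 = 5*0 + 1 = 1.
  i=1: a_1=1, p_1 = 1*5 + 1 = 6, q_1 = 1*1 + 0 = 1.
Check: 6^2 - 35*1^2 = 36 - 35 = 1, so (x, y) = (6, 1) solves the equation, and by the theorem it is the least positive solution.

(x, y) = (6, 1)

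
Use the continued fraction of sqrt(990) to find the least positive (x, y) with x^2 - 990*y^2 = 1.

(x, y) = (881, 28)

First expand sqrt(990) as a continued fraction. With x_i = (sqrt(990) + m_i)/d_i and (m_0, d_0) = (0, 1): a_0 = floor(sqrt(990)) = 31, since 31^2 = 961 <= 990 < 1024 = 32^2.
Iterate m_{i+1} = d_i*a_i - m_i, d_{i+1} = (990 - m_{i+1}^2)/d_i, a_{i+1} = floor((a_0 + m_{i+1})/d_{i+1}):
  m_1 = 1*31 - 0 = 31, d_1 = (990 - 31^2)/1 = 29/1 = 29, a_1 = floor((31 + 31)/29) = 2.
  m_2 = 29*2 - 31 = 27, d_2 = (990 - 27^2)/29 = 261/29 = 9, a_2 = floor((31 + 27)/9) = 6.
  m_3 = 9*6 - 27 = 27, d_3 = (990 - 27^2)/9 = 261/9 = 29, a_3 = floor((31 + 27)/29) = 2.
  m_4 = 29*2 - 27 = 31, d_4 = (990 - 31^2)/29 = 29/29 = 1, a_4 = floor((31 + 31)/1) = 62.
  m_5 = 1*62 - 31 = 31, d_5 = (990 - 31^2)/1 = 29/1 = 29: (m_5, d_5) = (m_1, d_1) = (31, 29), so from here the quotients repeat a_1, ..., a_4; the period length is 4.
So sqrt(990) = [31; (2, 6, 2, 62)] with period length k = 4.
k is even, so the fundamental solution of x^2 - 990y^2 = 1 is (p_{k-1}, q_{k-1}) = (p_3, q_3); compute convergents through index 3.
Convergents (p_i = a_i*p_{i-1} + p_{i-2}, q_i = a_i*q_{i-1} + q_{i-2} with p_{-2}=0, p_{-1}=1, q_{-2}=1, q_{-1}=0):
  i=0: a_0=31, p_0 = 31*1 + 0 = 31, q_0 = 31*0 + 1 = 1.
  i=1: a_1=2, p_1 = 2*31 + 1 = 63, q_1 = 2*1 + 0 = 2.
  i=2: a_2=6, p_2 = 6*63 + 31 = 409, q_2 = 6*2 + 1 = 13.
  i=3: a_3=2, p_3 = 2*409 + 63 = 881, q_3 = 2*13 + 2 = 28.
Check: 881^2 - 990*28^2 = 776161 - 776160 = 1, so (x, y) = (881, 28) solves the equation, and by the theorem it is the least positive solution.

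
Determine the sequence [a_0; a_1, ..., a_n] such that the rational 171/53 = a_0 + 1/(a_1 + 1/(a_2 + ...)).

Run the Euclidean algorithm on 171 and 53; the successive quotients are the partial quotients a_0, a_1, ... (each step inverts the fractional part left over by the previous one):
  171 = 3*53 + 12, so a_0 = 3.
  53 = 4*12 + 5, so a_1 = 4.
  12 = 2*5 + 2, so a_2 = 2.
  5 = 2*2 + 1, so a_3 = 2.
  2 = 2*1 + 0, so a_4 = 2.
The remainder reaches 0 after 5 divisions, so the expansion has 5 partial quotients, read off in order.

[3; 4, 2, 2, 2]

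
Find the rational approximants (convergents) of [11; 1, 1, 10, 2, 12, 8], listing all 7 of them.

Using the convergent recurrence p_i = a_i*p_{i-1} + p_{i-2}, q_i = a_i*q_{i-1} + q_{i-2} with p_{-2}=0, p_{-1}=1, q_{-2}=1, q_{-1}=0:
  i=0: a_0=11, p_0 = 11*1 + 0 = 11, q_0 = 11*0 + 1 = 1.
  i=1: a_1=1, p_1 = 1*11 + 1 = 12, q_1 = 1*1 + 0 = 1.
  i=2: a_2=1, p_2 = 1*12 + 11 = 23, q_2 = 1*1 + 1 = 2.
  i=3: a_3=10, p_3 = 10*23 + 12 = 242, q_3 = 10*2 + 1 = 21.
  i=4: a_4=2, p_4 = 2*242 + 23 = 507, q_4 = 2*21 + 2 = 44.
  i=5: a_5=12, p_5 = 12*507 + 242 = 6326, q_5 = 12*44 + 21 = 549.
  i=6: a_6=8, p_6 = 8*6326 + 507 = 51115, q_6 = 8*549 + 44 = 4436.

11/1, 12/1, 23/2, 242/21, 507/44, 6326/549, 51115/4436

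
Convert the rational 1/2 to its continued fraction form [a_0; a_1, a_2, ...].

[0; 2]

Run the Euclidean algorithm on 1 and 2; the successive quotients are the partial quotients a_0, a_1, ... (each step inverts the fractional part left over by the previous one):
  1 = 0*2 + 1, so a_0 = 0.
  2 = 2*1 + 0, so a_1 = 2.
The remainder reaches 0 after 2 divisions, so the expansion has 2 partial quotients, read off in order.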